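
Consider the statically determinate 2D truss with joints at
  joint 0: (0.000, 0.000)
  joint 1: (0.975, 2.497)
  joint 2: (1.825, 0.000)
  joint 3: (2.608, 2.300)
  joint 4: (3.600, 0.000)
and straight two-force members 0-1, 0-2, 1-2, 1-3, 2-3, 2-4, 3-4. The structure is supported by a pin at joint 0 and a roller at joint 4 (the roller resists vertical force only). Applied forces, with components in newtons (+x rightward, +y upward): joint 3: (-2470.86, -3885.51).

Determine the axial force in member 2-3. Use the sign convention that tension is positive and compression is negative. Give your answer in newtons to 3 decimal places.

-3055.912

N=5 nodes, M=7 members, R=3 reactions → 2N=10, M+R=10
member 0 (0-1): L=2.6806, (cx,cy)=(0.3637,0.9315)
member 1 (0-2): L=1.8250, (cx,cy)=(1.0000,0.0000)
member 2 (1-2): L=2.6377, (cx,cy)=(0.3222,-0.9467)
member 3 (1-3): L=1.6448, (cx,cy)=(0.9928,-0.1198)
member 4 (2-3): L=2.4296, (cx,cy)=(0.3223,0.9466)
member 5 (2-4): L=1.7750, (cx,cy)=(1.0000,0.0000)
member 6 (3-4): L=2.5048, (cx,cy)=(0.3960,-0.9182)
solve A·x = −loads:
  F[0-1] = -2844.0792 N (compression)
  F[0-2] = -1436.3999 N (compression)
  F[1-2] = +3055.8879 N (tension)
  F[1-3] = -2033.8580 N (compression)
  F[2-3] = -3055.9124 N (compression)
  F[2-4] = +533.1919 N (tension)
  F[3-4] = -1346.3138 N (compression)
  Rx@0 = +2470.8600 N
  Ry@0 = +2649.2789 N
  Ry@4 = +1236.2311 N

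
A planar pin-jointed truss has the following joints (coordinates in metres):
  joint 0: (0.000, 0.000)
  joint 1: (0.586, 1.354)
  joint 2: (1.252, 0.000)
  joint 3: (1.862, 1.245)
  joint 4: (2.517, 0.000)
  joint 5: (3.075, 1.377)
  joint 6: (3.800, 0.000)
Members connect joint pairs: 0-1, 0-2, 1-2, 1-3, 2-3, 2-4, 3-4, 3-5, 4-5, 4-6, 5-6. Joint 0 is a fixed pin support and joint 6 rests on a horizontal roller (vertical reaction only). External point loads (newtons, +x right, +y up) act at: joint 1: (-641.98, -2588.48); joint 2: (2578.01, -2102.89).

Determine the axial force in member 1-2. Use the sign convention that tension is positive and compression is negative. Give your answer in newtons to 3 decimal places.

N=7 nodes, M=11 members, R=3 reactions → 2N=14, M+R=14
member 0 (0-1): L=1.4754, (cx,cy)=(0.3972,0.9177)
member 1 (0-2): L=1.2520, (cx,cy)=(1.0000,0.0000)
member 2 (1-2): L=1.5089, (cx,cy)=(0.4414,-0.8973)
member 3 (1-3): L=1.2806, (cx,cy)=(0.9964,-0.0851)
member 4 (2-3): L=1.3864, (cx,cy)=(0.4400,0.8980)
member 5 (2-4): L=1.2650, (cx,cy)=(1.0000,0.0000)
member 6 (3-4): L=1.4068, (cx,cy)=(0.4656,-0.8850)
member 7 (3-5): L=1.2202, (cx,cy)=(0.9941,0.1082)
member 8 (4-5): L=1.4858, (cx,cy)=(0.3756,0.9268)
member 9 (4-6): L=1.2830, (cx,cy)=(1.0000,0.0000)
member 10 (5-6): L=1.5562, (cx,cy)=(0.4659,-0.8848)
solve A·x = −loads:
  F[0-1] = -4171.2390 N (compression)
  F[0-2] = +3592.7999 N (tension)
  F[1-2] = +1542.8972 N (tension)
  F[1-3] = -1701.9577 N (compression)
  F[2-3] = +800.0083 N (tension)
  F[2-4] = +1343.7892 N (tension)
  F[3-4] = -1078.9178 N (compression)
  F[3-5] = -846.4127 N (compression)
  F[4-5] = +1030.2557 N (tension)
  F[4-6] = +454.5177 N (tension)
  F[5-6] = -975.6135 N (compression)
  Rx@0 = -1936.0300 N
  Ry@0 = +3828.0998 N
  Ry@6 = +863.2702 N

1542.897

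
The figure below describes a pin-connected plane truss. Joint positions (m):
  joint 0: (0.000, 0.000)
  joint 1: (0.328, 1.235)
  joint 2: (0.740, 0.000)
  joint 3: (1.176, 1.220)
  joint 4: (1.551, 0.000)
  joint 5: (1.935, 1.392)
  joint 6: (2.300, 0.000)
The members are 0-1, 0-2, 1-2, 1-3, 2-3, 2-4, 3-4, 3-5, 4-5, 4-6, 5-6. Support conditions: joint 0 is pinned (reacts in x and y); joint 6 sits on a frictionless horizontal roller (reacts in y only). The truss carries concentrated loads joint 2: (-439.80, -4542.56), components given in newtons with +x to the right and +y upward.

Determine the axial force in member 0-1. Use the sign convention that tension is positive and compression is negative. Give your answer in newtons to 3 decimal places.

N=7 nodes, M=11 members, R=3 reactions → 2N=14, M+R=14
member 0 (0-1): L=1.2778, (cx,cy)=(0.2567,0.9665)
member 1 (0-2): L=0.7400, (cx,cy)=(1.0000,0.0000)
member 2 (1-2): L=1.3019, (cx,cy)=(0.3165,-0.9486)
member 3 (1-3): L=0.8481, (cx,cy)=(0.9998,-0.0177)
member 4 (2-3): L=1.2956, (cx,cy)=(0.3365,0.9417)
member 5 (2-4): L=0.8110, (cx,cy)=(1.0000,0.0000)
member 6 (3-4): L=1.2763, (cx,cy)=(0.2938,-0.9559)
member 7 (3-5): L=0.7782, (cx,cy)=(0.9753,0.2210)
member 8 (4-5): L=1.4440, (cx,cy)=(0.2659,0.9640)
member 9 (4-6): L=0.7490, (cx,cy)=(1.0000,0.0000)
member 10 (5-6): L=1.4391, (cx,cy)=(0.2536,-0.9673)
solve A·x = −loads:
  F[0-1] = -3187.8521 N (compression)
  F[0-2] = +378.4845 N (tension)
  F[1-2] = +3282.5943 N (tension)
  F[1-3] = -1857.3788 N (compression)
  F[2-3] = +1517.1629 N (tension)
  F[2-4] = +1346.5145 N (tension)
  F[3-4] = -1727.8757 N (compression)
  F[3-5] = -860.1158 N (compression)
  F[4-5] = +1713.3052 N (tension)
  F[4-6] = +383.2288 N (tension)
  F[5-6] = -1510.9279 N (compression)
  Rx@0 = +439.8000 N
  Ry@0 = +3081.0407 N
  Ry@6 = +1461.5193 N

-3187.852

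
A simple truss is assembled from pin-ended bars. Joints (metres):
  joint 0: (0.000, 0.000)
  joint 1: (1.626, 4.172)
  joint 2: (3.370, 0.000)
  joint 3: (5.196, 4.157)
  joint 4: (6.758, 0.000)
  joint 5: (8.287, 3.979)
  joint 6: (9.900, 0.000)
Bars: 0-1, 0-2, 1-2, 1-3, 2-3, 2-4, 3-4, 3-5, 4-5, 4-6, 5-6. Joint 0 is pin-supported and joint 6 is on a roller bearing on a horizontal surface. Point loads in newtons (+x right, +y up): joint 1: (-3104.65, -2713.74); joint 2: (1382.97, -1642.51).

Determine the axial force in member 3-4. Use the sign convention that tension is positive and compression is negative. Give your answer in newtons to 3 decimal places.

N=7 nodes, M=11 members, R=3 reactions → 2N=14, M+R=14
member 0 (0-1): L=4.4777, (cx,cy)=(0.3631,0.9317)
member 1 (0-2): L=3.3700, (cx,cy)=(1.0000,0.0000)
member 2 (1-2): L=4.5218, (cx,cy)=(0.3857,-0.9226)
member 3 (1-3): L=3.5700, (cx,cy)=(1.0000,-0.0042)
member 4 (2-3): L=4.5404, (cx,cy)=(0.4022,0.9156)
member 5 (2-4): L=3.3880, (cx,cy)=(1.0000,0.0000)
member 6 (3-4): L=4.4408, (cx,cy)=(0.3517,-0.9361)
member 7 (3-5): L=3.0961, (cx,cy)=(0.9983,-0.0575)
member 8 (4-5): L=4.2627, (cx,cy)=(0.3587,0.9335)
member 9 (4-6): L=3.1420, (cx,cy)=(1.0000,0.0000)
member 10 (5-6): L=4.2935, (cx,cy)=(0.3757,-0.9267)
solve A·x = −loads:
  F[0-1] = -5001.1637 N (compression)
  F[0-2] = +94.4221 N (tension)
  F[1-2] = +2107.0447 N (tension)
  F[1-3] = +475.9009 N (tension)
  F[2-3] = -329.3219 N (compression)
  F[2-4] = -343.4533 N (compression)
  F[3-4] = +309.8098 N (tension)
  F[3-5] = +234.8691 N (tension)
  F[4-5] = -310.6871 N (compression)
  F[4-6] = -123.0384 N (compression)
  F[5-6] = +327.5056 N (tension)
  Rx@0 = +1721.6800 N
  Ry@0 = +4659.7651 N
  Ry@6 = -303.5151 N

309.810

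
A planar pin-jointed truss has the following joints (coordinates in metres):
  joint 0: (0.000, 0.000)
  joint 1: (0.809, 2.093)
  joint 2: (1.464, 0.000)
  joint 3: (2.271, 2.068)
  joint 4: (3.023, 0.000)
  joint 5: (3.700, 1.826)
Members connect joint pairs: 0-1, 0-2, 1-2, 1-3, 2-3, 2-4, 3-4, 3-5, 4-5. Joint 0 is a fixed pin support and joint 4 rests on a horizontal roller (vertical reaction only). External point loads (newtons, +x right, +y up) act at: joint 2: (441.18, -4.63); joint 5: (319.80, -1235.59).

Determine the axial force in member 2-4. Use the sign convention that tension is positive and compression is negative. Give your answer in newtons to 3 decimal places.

-195.390

N=6 nodes, M=9 members, R=3 reactions → 2N=12, M+R=12
member 0 (0-1): L=2.2439, (cx,cy)=(0.3605,0.9327)
member 1 (0-2): L=1.4640, (cx,cy)=(1.0000,0.0000)
member 2 (1-2): L=2.1931, (cx,cy)=(0.2987,-0.9544)
member 3 (1-3): L=1.4622, (cx,cy)=(0.9999,-0.0171)
member 4 (2-3): L=2.2199, (cx,cy)=(0.3635,0.9316)
member 5 (2-4): L=1.5590, (cx,cy)=(1.0000,0.0000)
member 6 (3-4): L=2.2005, (cx,cy)=(0.3417,-0.9398)
member 7 (3-5): L=1.4493, (cx,cy)=(0.9860,-0.1670)
member 8 (4-5): L=1.9475, (cx,cy)=(0.3476,0.9376)
solve A·x = −loads:
  F[0-1] = +501.2001 N (tension)
  F[0-2] = +580.2816 N (tension)
  F[1-2] = -495.7412 N (compression)
  F[1-3] = +328.8067 N (tension)
  F[2-3] = +512.8319 N (tension)
  F[2-4] = -195.3899 N (compression)
  F[3-4] = -634.2641 N (compression)
  F[3-5] = +742.3669 N (tension)
  F[4-5] = -1185.5790 N (compression)
  Rx@0 = -760.9800 N
  Ry@0 = -467.4929 N
  Ry@4 = +1707.7129 N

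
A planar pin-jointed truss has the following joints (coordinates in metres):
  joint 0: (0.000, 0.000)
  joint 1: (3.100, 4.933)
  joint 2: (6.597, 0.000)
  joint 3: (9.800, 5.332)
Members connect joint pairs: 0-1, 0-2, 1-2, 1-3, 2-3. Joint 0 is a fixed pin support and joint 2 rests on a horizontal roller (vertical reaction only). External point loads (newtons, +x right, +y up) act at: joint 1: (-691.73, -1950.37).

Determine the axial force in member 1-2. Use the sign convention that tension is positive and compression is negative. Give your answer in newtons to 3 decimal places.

N=4 nodes, M=5 members, R=3 reactions → 2N=8, M+R=8
member 0 (0-1): L=5.8262, (cx,cy)=(0.5321,0.8467)
member 1 (0-2): L=6.5970, (cx,cy)=(1.0000,0.0000)
member 2 (1-2): L=6.0468, (cx,cy)=(0.5783,-0.8158)
member 3 (1-3): L=6.7119, (cx,cy)=(0.9982,0.0594)
member 4 (2-3): L=6.2201, (cx,cy)=(0.5149,0.8572)
solve A·x = −loads:
  F[0-1] = -1831.9740 N (compression)
  F[0-2] = +283.0270 N (tension)
  F[1-2] = -489.3912 N (compression)
  F[1-3] = +0.0000 N (tension)
  F[2-3] = +0.0000 N (tension)
  Rx@0 = +691.7300 N
  Ry@0 = +1551.1214 N
  Ry@2 = +399.2486 N

-489.391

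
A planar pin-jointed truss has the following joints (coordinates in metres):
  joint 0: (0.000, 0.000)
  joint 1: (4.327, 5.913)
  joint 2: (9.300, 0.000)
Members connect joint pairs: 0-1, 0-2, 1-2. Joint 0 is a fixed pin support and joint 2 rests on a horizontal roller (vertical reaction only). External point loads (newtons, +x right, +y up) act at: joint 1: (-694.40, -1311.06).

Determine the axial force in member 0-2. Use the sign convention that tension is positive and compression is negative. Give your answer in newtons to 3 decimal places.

N=3 nodes, M=3 members, R=3 reactions → 2N=6, M+R=6
member 0 (0-1): L=7.3271, (cx,cy)=(0.5905,0.8070)
member 1 (0-2): L=9.3000, (cx,cy)=(1.0000,0.0000)
member 2 (1-2): L=7.7262, (cx,cy)=(0.6437,-0.7653)
solve A·x = −loads:
  F[0-1] = -1415.8165 N (compression)
  F[0-2] = +141.7060 N (tension)
  F[1-2] = -220.1588 N (compression)
  Rx@0 = +694.4000 N
  Ry@0 = +1142.5687 N
  Ry@2 = +168.4913 N

141.706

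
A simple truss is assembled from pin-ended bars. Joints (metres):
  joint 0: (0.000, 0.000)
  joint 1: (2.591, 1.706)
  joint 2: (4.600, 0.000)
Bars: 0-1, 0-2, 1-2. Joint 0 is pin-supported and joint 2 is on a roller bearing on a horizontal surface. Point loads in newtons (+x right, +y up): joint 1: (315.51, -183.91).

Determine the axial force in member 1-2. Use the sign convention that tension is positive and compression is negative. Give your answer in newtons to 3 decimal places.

N=3 nodes, M=3 members, R=3 reactions → 2N=6, M+R=6
member 0 (0-1): L=3.1022, (cx,cy)=(0.8352,0.5499)
member 1 (0-2): L=4.6000, (cx,cy)=(1.0000,0.0000)
member 2 (1-2): L=2.6356, (cx,cy)=(0.7622,-0.6473)
solve A·x = −loads:
  F[0-1] = +66.7218 N (tension)
  F[0-2] = +259.7832 N (tension)
  F[1-2] = -340.8118 N (compression)
  Rx@0 = -315.5100 N
  Ry@0 = -36.6924 N
  Ry@2 = +220.6024 N

-340.812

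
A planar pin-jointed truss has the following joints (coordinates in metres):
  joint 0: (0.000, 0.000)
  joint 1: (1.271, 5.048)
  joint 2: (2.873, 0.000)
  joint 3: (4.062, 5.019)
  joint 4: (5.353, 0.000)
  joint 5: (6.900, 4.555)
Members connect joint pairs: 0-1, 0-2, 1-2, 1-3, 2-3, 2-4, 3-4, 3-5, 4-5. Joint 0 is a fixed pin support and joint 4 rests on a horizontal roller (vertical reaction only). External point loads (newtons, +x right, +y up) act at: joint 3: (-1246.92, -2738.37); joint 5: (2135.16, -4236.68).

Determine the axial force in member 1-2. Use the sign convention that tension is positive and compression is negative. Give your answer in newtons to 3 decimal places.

N=6 nodes, M=9 members, R=3 reactions → 2N=12, M+R=12
member 0 (0-1): L=5.2055, (cx,cy)=(0.2442,0.9697)
member 1 (0-2): L=2.8730, (cx,cy)=(1.0000,0.0000)
member 2 (1-2): L=5.2961, (cx,cy)=(0.3025,-0.9532)
member 3 (1-3): L=2.7912, (cx,cy)=(0.9999,-0.0104)
member 4 (2-3): L=5.1579, (cx,cy)=(0.2305,0.9731)
member 5 (2-4): L=2.4800, (cx,cy)=(1.0000,0.0000)
member 6 (3-4): L=5.1824, (cx,cy)=(0.2491,-0.9685)
member 7 (3-5): L=2.8757, (cx,cy)=(0.9869,-0.1614)
member 8 (4-5): L=4.8105, (cx,cy)=(0.3216,0.9469)
solve A·x = −loads:
  F[0-1] = +1249.5253 N (tension)
  F[0-2] = +583.1528 N (tension)
  F[1-2] = -1278.8042 N (compression)
  F[1-3] = +691.9457 N (tension)
  F[2-3] = +1252.6332 N (tension)
  F[2-4] = -92.4247 N (compression)
  F[3-4] = -4650.2817 N (compression)
  F[3-5] = +3430.9895 N (tension)
  F[4-5] = -3889.6985 N (compression)
  Rx@0 = -888.2400 N
  Ry@0 = -1211.7076 N
  Ry@4 = +8186.7576 N

-1278.804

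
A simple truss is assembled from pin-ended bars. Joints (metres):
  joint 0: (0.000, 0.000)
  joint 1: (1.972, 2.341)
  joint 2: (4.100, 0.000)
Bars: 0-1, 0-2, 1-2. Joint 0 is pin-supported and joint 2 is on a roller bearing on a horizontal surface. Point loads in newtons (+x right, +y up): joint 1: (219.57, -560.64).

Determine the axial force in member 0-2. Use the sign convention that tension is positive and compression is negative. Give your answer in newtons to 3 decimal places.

359.081

N=3 nodes, M=3 members, R=3 reactions → 2N=6, M+R=6
member 0 (0-1): L=3.0609, (cx,cy)=(0.6443,0.7648)
member 1 (0-2): L=4.1000, (cx,cy)=(1.0000,0.0000)
member 2 (1-2): L=3.1636, (cx,cy)=(0.6726,-0.7400)
solve A·x = −loads:
  F[0-1] = -216.5464 N (compression)
  F[0-2] = +359.0814 N (tension)
  F[1-2] = -533.8378 N (compression)
  Rx@0 = -219.5700 N
  Ry@0 = +165.6167 N
  Ry@2 = +395.0233 N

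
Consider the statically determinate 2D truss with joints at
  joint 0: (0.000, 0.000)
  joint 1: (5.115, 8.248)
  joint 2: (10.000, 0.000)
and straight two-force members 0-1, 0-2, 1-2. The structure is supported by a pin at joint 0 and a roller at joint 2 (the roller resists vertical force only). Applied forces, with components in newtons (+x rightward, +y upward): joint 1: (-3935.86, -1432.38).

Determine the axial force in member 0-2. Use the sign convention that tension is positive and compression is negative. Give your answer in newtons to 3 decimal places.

-1488.737

N=3 nodes, M=3 members, R=3 reactions → 2N=6, M+R=6
member 0 (0-1): L=9.7053, (cx,cy)=(0.5270,0.8498)
member 1 (0-2): L=10.0000, (cx,cy)=(1.0000,0.0000)
member 2 (1-2): L=9.5861, (cx,cy)=(0.5096,-0.8604)
solve A·x = −loads:
  F[0-1] = -4643.2147 N (compression)
  F[0-2] = -1488.7375 N (compression)
  F[1-2] = +2921.4209 N (tension)
  Rx@0 = +3935.8600 N
  Ry@0 = +3946.0150 N
  Ry@2 = -2513.6350 N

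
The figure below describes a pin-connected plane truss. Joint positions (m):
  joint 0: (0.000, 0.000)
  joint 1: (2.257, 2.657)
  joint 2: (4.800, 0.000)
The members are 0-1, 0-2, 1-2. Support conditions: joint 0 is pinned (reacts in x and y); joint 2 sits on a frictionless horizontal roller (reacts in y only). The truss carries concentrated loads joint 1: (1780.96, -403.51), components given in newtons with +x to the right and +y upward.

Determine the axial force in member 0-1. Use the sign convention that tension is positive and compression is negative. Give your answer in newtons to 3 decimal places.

1013.009

N=3 nodes, M=3 members, R=3 reactions → 2N=6, M+R=6
member 0 (0-1): L=3.4862, (cx,cy)=(0.6474,0.7621)
member 1 (0-2): L=4.8000, (cx,cy)=(1.0000,0.0000)
member 2 (1-2): L=3.6778, (cx,cy)=(0.6914,-0.7224)
solve A·x = −loads:
  F[0-1] = +1013.0091 N (tension)
  F[0-2] = +1125.1309 N (tension)
  F[1-2] = -1627.2316 N (compression)
  Rx@0 = -1780.9600 N
  Ry@0 = -772.0593 N
  Ry@2 = +1175.5693 N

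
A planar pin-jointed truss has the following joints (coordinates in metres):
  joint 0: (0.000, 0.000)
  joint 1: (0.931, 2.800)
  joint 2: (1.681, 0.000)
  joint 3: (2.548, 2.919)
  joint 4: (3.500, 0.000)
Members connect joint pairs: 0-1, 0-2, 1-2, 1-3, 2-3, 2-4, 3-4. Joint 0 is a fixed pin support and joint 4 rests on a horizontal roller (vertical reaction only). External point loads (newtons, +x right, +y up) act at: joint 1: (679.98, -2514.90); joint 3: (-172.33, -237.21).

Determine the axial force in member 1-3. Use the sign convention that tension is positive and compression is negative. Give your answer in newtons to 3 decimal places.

-897.775

N=5 nodes, M=7 members, R=3 reactions → 2N=10, M+R=10
member 0 (0-1): L=2.9507, (cx,cy)=(0.3155,0.9489)
member 1 (0-2): L=1.6810, (cx,cy)=(1.0000,0.0000)
member 2 (1-2): L=2.8987, (cx,cy)=(0.2587,-0.9659)
member 3 (1-3): L=1.6214, (cx,cy)=(0.9973,0.0734)
member 4 (2-3): L=3.0450, (cx,cy)=(0.2847,0.9586)
member 5 (2-4): L=1.8190, (cx,cy)=(1.0000,0.0000)
member 6 (3-4): L=3.0703, (cx,cy)=(0.3101,-0.9507)
solve A·x = −loads:
  F[0-1] = -1591.4898 N (compression)
  F[0-2] = +1009.7905 N (tension)
  F[1-2] = -1108.3359 N (compression)
  F[1-3] = -897.7753 N (compression)
  F[2-3] = +1116.8212 N (tension)
  F[2-4] = +405.0364 N (tension)
  F[3-4] = -1306.2934 N (compression)
  Rx@0 = -507.6500 N
  Ry@0 = +1510.1969 N
  Ry@4 = +1241.9131 N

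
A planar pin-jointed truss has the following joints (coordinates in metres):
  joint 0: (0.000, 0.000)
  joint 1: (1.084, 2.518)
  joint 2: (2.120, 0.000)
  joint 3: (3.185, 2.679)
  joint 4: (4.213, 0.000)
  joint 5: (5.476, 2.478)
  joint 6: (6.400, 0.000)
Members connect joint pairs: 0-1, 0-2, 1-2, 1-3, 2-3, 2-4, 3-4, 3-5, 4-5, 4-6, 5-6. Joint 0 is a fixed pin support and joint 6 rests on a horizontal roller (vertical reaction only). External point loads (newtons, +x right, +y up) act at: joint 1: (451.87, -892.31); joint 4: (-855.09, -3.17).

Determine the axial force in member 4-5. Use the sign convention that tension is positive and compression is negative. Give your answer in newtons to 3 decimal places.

N=7 nodes, M=11 members, R=3 reactions → 2N=14, M+R=14
member 0 (0-1): L=2.7414, (cx,cy)=(0.3954,0.9185)
member 1 (0-2): L=2.1200, (cx,cy)=(1.0000,0.0000)
member 2 (1-2): L=2.7228, (cx,cy)=(0.3805,-0.9248)
member 3 (1-3): L=2.1072, (cx,cy)=(0.9971,0.0764)
member 4 (2-3): L=2.8829, (cx,cy)=(0.3694,0.9293)
member 5 (2-4): L=2.0930, (cx,cy)=(1.0000,0.0000)
member 6 (3-4): L=2.8695, (cx,cy)=(0.3583,-0.9336)
member 7 (3-5): L=2.2998, (cx,cy)=(0.9962,-0.0874)
member 8 (4-5): L=2.7813, (cx,cy)=(0.4541,0.8909)
member 9 (4-6): L=2.1870, (cx,cy)=(1.0000,0.0000)
member 10 (5-6): L=2.6447, (cx,cy)=(0.3494,-0.9370)
solve A·x = −loads:
  F[0-1] = -614.5609 N (compression)
  F[0-2] = -160.2130 N (compression)
  F[1-2] = -399.4824 N (compression)
  F[1-3] = -544.4691 N (compression)
  F[2-3] = +397.5567 N (tension)
  F[2-4] = -459.0765 N (compression)
  F[3-4] = -324.8645 N (compression)
  F[3-5] = -280.7033 N (compression)
  F[4-5] = +343.9829 N (tension)
  F[4-6] = +123.4254 N (tension)
  F[5-6] = -353.2672 N (compression)
  Rx@0 = +403.2200 N
  Ry@0 = +564.4756 N
  Ry@6 = +331.0044 N

343.983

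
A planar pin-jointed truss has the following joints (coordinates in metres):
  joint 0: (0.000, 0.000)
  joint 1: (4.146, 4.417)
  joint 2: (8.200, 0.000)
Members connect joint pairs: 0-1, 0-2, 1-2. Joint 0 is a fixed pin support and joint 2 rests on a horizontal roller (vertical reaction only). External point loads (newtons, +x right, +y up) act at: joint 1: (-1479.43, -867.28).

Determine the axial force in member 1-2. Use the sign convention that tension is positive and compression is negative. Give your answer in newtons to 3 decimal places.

486.476

N=3 nodes, M=3 members, R=3 reactions → 2N=6, M+R=6
member 0 (0-1): L=6.0580, (cx,cy)=(0.6844,0.7291)
member 1 (0-2): L=8.2000, (cx,cy)=(1.0000,0.0000)
member 2 (1-2): L=5.9954, (cx,cy)=(0.6762,-0.7367)
solve A·x = −loads:
  F[0-1] = -1681.0432 N (compression)
  F[0-2] = -328.9480 N (compression)
  F[1-2] = +486.4761 N (tension)
  Rx@0 = +1479.4300 N
  Ry@0 = +1225.6824 N
  Ry@2 = -358.4024 N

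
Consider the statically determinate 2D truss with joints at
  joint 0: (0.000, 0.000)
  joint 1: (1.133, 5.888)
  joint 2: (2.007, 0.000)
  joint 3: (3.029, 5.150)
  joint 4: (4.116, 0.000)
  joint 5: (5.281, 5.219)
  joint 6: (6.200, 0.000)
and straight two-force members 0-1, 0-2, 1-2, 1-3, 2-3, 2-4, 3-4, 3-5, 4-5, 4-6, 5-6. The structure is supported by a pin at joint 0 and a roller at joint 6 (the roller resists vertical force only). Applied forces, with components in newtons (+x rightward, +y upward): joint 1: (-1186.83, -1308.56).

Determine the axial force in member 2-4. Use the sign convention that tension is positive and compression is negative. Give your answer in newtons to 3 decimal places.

-546.752

N=7 nodes, M=11 members, R=3 reactions → 2N=14, M+R=14
member 0 (0-1): L=5.9960, (cx,cy)=(0.1890,0.9820)
member 1 (0-2): L=2.0070, (cx,cy)=(1.0000,0.0000)
member 2 (1-2): L=5.9525, (cx,cy)=(0.1468,-0.9892)
member 3 (1-3): L=2.0346, (cx,cy)=(0.9319,-0.3627)
member 4 (2-3): L=5.2504, (cx,cy)=(0.1947,0.9809)
member 5 (2-4): L=2.1090, (cx,cy)=(1.0000,0.0000)
member 6 (3-4): L=5.2635, (cx,cy)=(0.2065,-0.9784)
member 7 (3-5): L=2.2531, (cx,cy)=(0.9995,0.0306)
member 8 (4-5): L=5.3474, (cx,cy)=(0.2179,0.9760)
member 9 (4-6): L=2.0840, (cx,cy)=(1.0000,0.0000)
member 10 (5-6): L=5.2993, (cx,cy)=(0.1734,-0.9848)
solve A·x = −loads:
  F[0-1] = -2236.8334 N (compression)
  F[0-2] = -764.1608 N (compression)
  F[1-2] = +633.6138 N (tension)
  F[1-3] = +720.1765 N (tension)
  F[2-3] = -638.9684 N (compression)
  F[2-4] = -546.7524 N (compression)
  F[3-4] = +918.7208 N (tension)
  F[3-5] = +357.1876 N (tension)
  F[4-5] = -921.0393 N (compression)
  F[4-6] = -156.3615 N (compression)
  F[5-6] = +901.6384 N (tension)
  Rx@0 = +1186.8300 N
  Ry@0 = +2196.5369 N
  Ry@6 = -887.9769 N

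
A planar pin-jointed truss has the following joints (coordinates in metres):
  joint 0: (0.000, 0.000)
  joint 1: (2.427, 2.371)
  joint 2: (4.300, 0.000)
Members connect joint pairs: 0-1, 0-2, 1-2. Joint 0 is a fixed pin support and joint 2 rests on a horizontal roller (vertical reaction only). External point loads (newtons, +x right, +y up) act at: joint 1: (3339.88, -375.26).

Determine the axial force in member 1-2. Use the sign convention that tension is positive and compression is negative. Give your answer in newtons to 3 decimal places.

N=3 nodes, M=3 members, R=3 reactions → 2N=6, M+R=6
member 0 (0-1): L=3.3929, (cx,cy)=(0.7153,0.6988)
member 1 (0-2): L=4.3000, (cx,cy)=(1.0000,0.0000)
member 2 (1-2): L=3.0216, (cx,cy)=(0.6199,-0.7847)
solve A·x = −loads:
  F[0-1] = +2401.4356 N (tension)
  F[0-2] = +1622.1065 N (tension)
  F[1-2] = -2616.8059 N (compression)
  Rx@0 = -3339.8800 N
  Ry@0 = -1678.1380 N
  Ry@2 = +2053.3980 N

-2616.806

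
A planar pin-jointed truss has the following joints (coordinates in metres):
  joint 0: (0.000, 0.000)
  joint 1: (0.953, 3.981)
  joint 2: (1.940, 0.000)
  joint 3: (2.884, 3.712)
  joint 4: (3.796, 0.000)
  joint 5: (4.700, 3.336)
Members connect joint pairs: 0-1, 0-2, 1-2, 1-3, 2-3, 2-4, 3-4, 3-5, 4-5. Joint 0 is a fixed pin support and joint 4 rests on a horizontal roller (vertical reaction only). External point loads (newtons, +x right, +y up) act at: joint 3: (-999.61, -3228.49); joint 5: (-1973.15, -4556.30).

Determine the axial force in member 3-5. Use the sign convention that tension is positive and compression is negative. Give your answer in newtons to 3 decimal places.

N=6 nodes, M=9 members, R=3 reactions → 2N=12, M+R=12
member 0 (0-1): L=4.0935, (cx,cy)=(0.2328,0.9725)
member 1 (0-2): L=1.9400, (cx,cy)=(1.0000,0.0000)
member 2 (1-2): L=4.1015, (cx,cy)=(0.2406,-0.9706)
member 3 (1-3): L=1.9496, (cx,cy)=(0.9904,-0.1380)
member 4 (2-3): L=3.8302, (cx,cy)=(0.2465,0.9692)
member 5 (2-4): L=1.8560, (cx,cy)=(1.0000,0.0000)
member 6 (3-4): L=3.8224, (cx,cy)=(0.2386,-0.9711)
member 7 (3-5): L=1.8545, (cx,cy)=(0.9792,-0.2027)
member 8 (4-5): L=3.4563, (cx,cy)=(0.2616,0.9652)
solve A·x = −loads:
  F[0-1] = -2469.9950 N (compression)
  F[0-2] = -2397.7222 N (compression)
  F[1-2] = +2648.8694 N (tension)
  F[1-3] = -1224.1753 N (compression)
  F[2-3] = -2652.8661 N (compression)
  F[2-4] = -1106.4534 N (compression)
  F[3-4] = -701.8586 N (compression)
  F[3-5] = -714.0679 N (compression)
  F[4-5] = -4870.6231 N (compression)
  Rx@0 = +2972.7600 N
  Ry@0 = +2402.1255 N
  Ry@4 = +5382.6645 N

-714.068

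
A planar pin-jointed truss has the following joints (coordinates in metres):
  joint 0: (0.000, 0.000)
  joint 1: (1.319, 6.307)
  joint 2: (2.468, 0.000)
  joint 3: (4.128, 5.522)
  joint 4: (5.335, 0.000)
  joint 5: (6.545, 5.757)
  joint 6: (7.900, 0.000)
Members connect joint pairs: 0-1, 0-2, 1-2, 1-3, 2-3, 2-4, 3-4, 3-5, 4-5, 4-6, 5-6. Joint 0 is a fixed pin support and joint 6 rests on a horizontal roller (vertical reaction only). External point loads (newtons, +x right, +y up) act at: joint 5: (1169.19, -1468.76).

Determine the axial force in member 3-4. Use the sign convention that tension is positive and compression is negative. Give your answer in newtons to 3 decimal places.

-557.775

N=7 nodes, M=11 members, R=3 reactions → 2N=14, M+R=14
member 0 (0-1): L=6.4434, (cx,cy)=(0.2047,0.9788)
member 1 (0-2): L=2.4680, (cx,cy)=(1.0000,0.0000)
member 2 (1-2): L=6.4108, (cx,cy)=(0.1792,-0.9838)
member 3 (1-3): L=2.9166, (cx,cy)=(0.9631,-0.2691)
member 4 (2-3): L=5.7661, (cx,cy)=(0.2879,0.9577)
member 5 (2-4): L=2.8670, (cx,cy)=(1.0000,0.0000)
member 6 (3-4): L=5.6524, (cx,cy)=(0.2135,-0.9769)
member 7 (3-5): L=2.4284, (cx,cy)=(0.9953,0.0968)
member 8 (4-5): L=5.8828, (cx,cy)=(0.2057,0.9786)
member 9 (4-6): L=2.5650, (cx,cy)=(1.0000,0.0000)
member 10 (5-6): L=5.9143, (cx,cy)=(0.2291,-0.9734)
solve A·x = −loads:
  F[0-1] = +613.0914 N (tension)
  F[0-2] = +1043.6877 N (tension)
  F[1-2] = -680.2692 N (compression)
  F[1-3] = +256.9060 N (tension)
  F[2-3] = +698.8401 N (tension)
  F[2-4] = +720.5758 N (tension)
  F[3-4] = -557.7754 N (compression)
  F[3-5] = +570.3979 N (tension)
  F[4-5] = +556.8158 N (tension)
  F[4-6] = +486.9406 N (tension)
  F[5-6] = -2125.4006 N (compression)
  Rx@0 = -1169.1900 N
  Ry@0 = -600.1085 N
  Ry@6 = +2068.8685 N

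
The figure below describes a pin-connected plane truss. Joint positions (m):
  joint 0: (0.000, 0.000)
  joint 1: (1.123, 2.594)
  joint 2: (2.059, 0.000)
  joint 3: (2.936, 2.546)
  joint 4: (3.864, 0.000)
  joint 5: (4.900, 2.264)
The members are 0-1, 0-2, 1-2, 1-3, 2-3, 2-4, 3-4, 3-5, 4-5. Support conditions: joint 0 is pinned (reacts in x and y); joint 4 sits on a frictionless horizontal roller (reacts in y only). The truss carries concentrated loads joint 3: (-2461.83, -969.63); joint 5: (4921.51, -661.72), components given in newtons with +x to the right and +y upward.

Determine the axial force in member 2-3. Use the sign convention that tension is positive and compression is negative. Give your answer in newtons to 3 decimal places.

N=6 nodes, M=9 members, R=3 reactions → 2N=12, M+R=12
member 0 (0-1): L=2.8267, (cx,cy)=(0.3973,0.9177)
member 1 (0-2): L=2.0590, (cx,cy)=(1.0000,0.0000)
member 2 (1-2): L=2.7577, (cx,cy)=(0.3394,-0.9406)
member 3 (1-3): L=1.8136, (cx,cy)=(0.9996,-0.0265)
member 4 (2-3): L=2.6928, (cx,cy)=(0.3257,0.9455)
member 5 (2-4): L=1.8050, (cx,cy)=(1.0000,0.0000)
member 6 (3-4): L=2.7099, (cx,cy)=(0.3425,-0.9395)
member 7 (3-5): L=1.9841, (cx,cy)=(0.9898,-0.1421)
member 8 (4-5): L=2.4898, (cx,cy)=(0.4161,0.9093)
solve A·x = −loads:
  F[0-1] = +1314.2269 N (tension)
  F[0-2] = +1937.5512 N (tension)
  F[1-2] = -1309.3746 N (compression)
  F[1-3] = +966.8860 N (tension)
  F[2-3] = +1302.6691 N (tension)
  F[2-4] = +1068.8773 N (tension)
  F[3-4] = -3064.8894 N (compression)
  F[3-5] = +4952.4921 N (tension)
  F[4-5] = +46.3671 N (tension)
  Rx@0 = -2459.6800 N
  Ry@0 = -1206.0571 N
  Ry@4 = +2837.4071 N

1302.669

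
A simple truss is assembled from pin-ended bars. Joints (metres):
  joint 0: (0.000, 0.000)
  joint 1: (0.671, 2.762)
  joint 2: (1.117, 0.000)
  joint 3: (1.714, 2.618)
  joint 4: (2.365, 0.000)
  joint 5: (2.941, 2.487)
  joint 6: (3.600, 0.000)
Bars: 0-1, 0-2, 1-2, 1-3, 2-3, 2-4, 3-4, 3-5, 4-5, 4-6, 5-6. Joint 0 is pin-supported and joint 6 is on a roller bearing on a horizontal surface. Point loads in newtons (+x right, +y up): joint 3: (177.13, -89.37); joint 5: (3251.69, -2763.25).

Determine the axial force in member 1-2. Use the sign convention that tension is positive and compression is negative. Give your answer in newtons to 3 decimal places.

-1951.579

N=7 nodes, M=11 members, R=3 reactions → 2N=14, M+R=14
member 0 (0-1): L=2.8423, (cx,cy)=(0.2361,0.9717)
member 1 (0-2): L=1.1170, (cx,cy)=(1.0000,0.0000)
member 2 (1-2): L=2.7978, (cx,cy)=(0.1594,-0.9872)
member 3 (1-3): L=1.0529, (cx,cy)=(0.9906,-0.1368)
member 4 (2-3): L=2.6852, (cx,cy)=(0.2223,0.9750)
member 5 (2-4): L=1.2480, (cx,cy)=(1.0000,0.0000)
member 6 (3-4): L=2.6977, (cx,cy)=(0.2413,-0.9704)
member 7 (3-5): L=1.2340, (cx,cy)=(0.9943,-0.1062)
member 8 (4-5): L=2.5528, (cx,cy)=(0.2256,0.9742)
member 9 (4-6): L=1.2350, (cx,cy)=(1.0000,0.0000)
member 10 (5-6): L=2.5728, (cx,cy)=(0.2561,-0.9666)
solve A·x = −loads:
  F[0-1] = +1875.5525 N (tension)
  F[0-2] = +2986.0522 N (tension)
  F[1-2] = -1951.5793 N (compression)
  F[1-3] = +761.0245 N (tension)
  F[2-3] = +1976.0808 N (tension)
  F[2-4] = +2235.6059 N (tension)
  F[3-4] = -2138.6981 N (compression)
  F[3-5] = +1540.8903 N (tension)
  F[4-5] = +2130.4314 N (tension)
  F[4-6] = +1238.8141 N (tension)
  F[5-6] = -4836.5056 N (compression)
  Rx@0 = -3428.8200 N
  Ry@0 = -1822.5405 N
  Ry@6 = +4675.1605 N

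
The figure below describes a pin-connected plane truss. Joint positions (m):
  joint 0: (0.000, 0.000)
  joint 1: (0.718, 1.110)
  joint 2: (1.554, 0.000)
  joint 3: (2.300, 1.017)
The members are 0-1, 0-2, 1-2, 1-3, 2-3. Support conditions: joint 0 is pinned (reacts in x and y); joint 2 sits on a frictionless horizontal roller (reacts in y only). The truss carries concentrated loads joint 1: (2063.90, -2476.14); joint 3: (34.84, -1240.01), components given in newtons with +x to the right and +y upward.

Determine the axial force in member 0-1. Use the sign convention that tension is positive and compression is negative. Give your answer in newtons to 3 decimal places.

N=4 nodes, M=5 members, R=3 reactions → 2N=8, M+R=8
member 0 (0-1): L=1.3220, (cx,cy)=(0.5431,0.8397)
member 1 (0-2): L=1.5540, (cx,cy)=(1.0000,0.0000)
member 2 (1-2): L=1.3896, (cx,cy)=(0.6016,-0.7988)
member 3 (1-3): L=1.5847, (cx,cy)=(0.9983,-0.0587)
member 4 (2-3): L=1.2613, (cx,cy)=(0.5915,0.8063)
solve A·x = −loads:
  F[0-1] = +905.3796 N (tension)
  F[0-2] = +1607.0050 N (tension)
  F[1-2] = -4118.1910 N (compression)
  F[1-3] = +906.9461 N (tension)
  F[2-3] = -1471.8375 N (compression)
  Rx@0 = -2098.7400 N
  Ry@0 = -760.2032 N
  Ry@2 = +4476.3532 N

905.380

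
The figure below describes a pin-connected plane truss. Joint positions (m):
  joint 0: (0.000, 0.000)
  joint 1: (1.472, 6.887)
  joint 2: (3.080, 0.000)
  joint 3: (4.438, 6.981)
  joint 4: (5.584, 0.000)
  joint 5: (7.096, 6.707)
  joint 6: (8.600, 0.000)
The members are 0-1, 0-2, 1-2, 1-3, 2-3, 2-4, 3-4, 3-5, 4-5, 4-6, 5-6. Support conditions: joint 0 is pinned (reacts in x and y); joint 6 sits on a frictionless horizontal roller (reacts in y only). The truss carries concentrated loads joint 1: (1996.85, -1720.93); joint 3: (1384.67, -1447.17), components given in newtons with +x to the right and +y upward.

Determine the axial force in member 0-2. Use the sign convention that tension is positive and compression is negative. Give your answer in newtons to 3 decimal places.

N=7 nodes, M=11 members, R=3 reactions → 2N=14, M+R=14
member 0 (0-1): L=7.0426, (cx,cy)=(0.2090,0.9779)
member 1 (0-2): L=3.0800, (cx,cy)=(1.0000,0.0000)
member 2 (1-2): L=7.0722, (cx,cy)=(0.2274,-0.9738)
member 3 (1-3): L=2.9675, (cx,cy)=(0.9995,0.0317)
member 4 (2-3): L=7.1119, (cx,cy)=(0.1909,0.9816)
member 5 (2-4): L=2.5040, (cx,cy)=(1.0000,0.0000)
member 6 (3-4): L=7.0744, (cx,cy)=(0.1620,-0.9868)
member 7 (3-5): L=2.6721, (cx,cy)=(0.9947,-0.1025)
member 8 (4-5): L=6.8753, (cx,cy)=(0.2199,0.9755)
member 9 (4-6): L=3.0160, (cx,cy)=(1.0000,0.0000)
member 10 (5-6): L=6.8736, (cx,cy)=(0.2188,-0.9758)
solve A·x = −loads:
  F[0-1] = +609.8393 N (tension)
  F[0-2] = +3254.0544 N (tension)
  F[1-2] = -2422.5374 N (compression)
  F[1-3] = -1319.2385 N (compression)
  F[2-3] = +2403.3092 N (tension)
  F[2-4] = +2244.3377 N (tension)
  F[3-4] = -3642.0333 N (compression)
  F[3-5] = -1663.1255 N (compression)
  F[4-5] = +3684.1224 N (tension)
  F[4-6] = +844.1571 N (tension)
  F[5-6] = -3857.9568 N (compression)
  Rx@0 = -3381.5200 N
  Ry@0 = -596.3694 N
  Ry@6 = +3764.4694 N

3254.054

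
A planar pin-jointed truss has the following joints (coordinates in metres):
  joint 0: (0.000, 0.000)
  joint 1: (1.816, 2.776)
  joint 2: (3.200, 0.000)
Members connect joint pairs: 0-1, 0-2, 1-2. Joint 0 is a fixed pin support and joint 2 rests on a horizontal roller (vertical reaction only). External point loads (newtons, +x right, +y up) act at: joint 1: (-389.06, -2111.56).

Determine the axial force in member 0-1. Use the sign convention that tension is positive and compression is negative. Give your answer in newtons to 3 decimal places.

-1494.618

N=3 nodes, M=3 members, R=3 reactions → 2N=6, M+R=6
member 0 (0-1): L=3.3172, (cx,cy)=(0.5474,0.8368)
member 1 (0-2): L=3.2000, (cx,cy)=(1.0000,0.0000)
member 2 (1-2): L=3.1019, (cx,cy)=(0.4462,-0.8949)
solve A·x = −loads:
  F[0-1] = -1494.6179 N (compression)
  F[0-2] = +429.1600 N (tension)
  F[1-2] = -961.8504 N (compression)
  Rx@0 = +389.0600 N
  Ry@0 = +1250.7592 N
  Ry@2 = +860.8007 N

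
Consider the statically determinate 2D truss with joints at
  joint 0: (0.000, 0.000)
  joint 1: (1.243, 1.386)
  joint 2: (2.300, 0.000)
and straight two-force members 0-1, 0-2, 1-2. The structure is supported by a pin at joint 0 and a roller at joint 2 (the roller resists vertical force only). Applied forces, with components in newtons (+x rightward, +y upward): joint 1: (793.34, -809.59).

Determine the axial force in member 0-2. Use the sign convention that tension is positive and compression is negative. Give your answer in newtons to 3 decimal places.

N=3 nodes, M=3 members, R=3 reactions → 2N=6, M+R=6
member 0 (0-1): L=1.8617, (cx,cy)=(0.6677,0.7445)
member 1 (0-2): L=2.3000, (cx,cy)=(1.0000,0.0000)
member 2 (1-2): L=1.7431, (cx,cy)=(0.6064,-0.7952)
solve A·x = −loads:
  F[0-1] = +142.4026 N (tension)
  F[0-2] = +698.2638 N (tension)
  F[1-2] = -1151.4788 N (compression)
  Rx@0 = -793.3400 N
  Ry@0 = -106.0142 N
  Ry@2 = +915.6042 N

698.264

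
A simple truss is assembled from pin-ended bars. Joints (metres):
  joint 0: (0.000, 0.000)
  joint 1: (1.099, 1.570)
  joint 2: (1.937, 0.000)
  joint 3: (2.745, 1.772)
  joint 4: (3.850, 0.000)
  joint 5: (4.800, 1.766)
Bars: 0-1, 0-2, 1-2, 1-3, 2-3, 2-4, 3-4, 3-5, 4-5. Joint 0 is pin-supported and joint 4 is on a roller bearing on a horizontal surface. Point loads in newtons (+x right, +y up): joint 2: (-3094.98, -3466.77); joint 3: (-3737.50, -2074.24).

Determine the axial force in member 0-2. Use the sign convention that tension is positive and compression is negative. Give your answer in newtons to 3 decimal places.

-4005.786

N=6 nodes, M=9 members, R=3 reactions → 2N=12, M+R=12
member 0 (0-1): L=1.9164, (cx,cy)=(0.5735,0.8192)
member 1 (0-2): L=1.9370, (cx,cy)=(1.0000,0.0000)
member 2 (1-2): L=1.7796, (cx,cy)=(0.4709,-0.8822)
member 3 (1-3): L=1.6583, (cx,cy)=(0.9926,0.1218)
member 4 (2-3): L=1.9475, (cx,cy)=(0.4149,0.9099)
member 5 (2-4): L=1.9130, (cx,cy)=(1.0000,0.0000)
member 6 (3-4): L=2.0883, (cx,cy)=(0.5291,-0.8485)
member 7 (3-5): L=2.0550, (cx,cy)=(1.0000,-0.0029)
member 8 (4-5): L=2.0053, (cx,cy)=(0.4737,0.8807)
solve A·x = −loads:
  F[0-1] = -4929.1708 N (compression)
  F[0-2] = -4005.7861 N (compression)
  F[1-2] = +3926.9127 N (tension)
  F[1-3] = -4710.8766 N (compression)
  F[2-3] = +2.7015 N (tension)
  F[2-4] = +937.1771 N (tension)
  F[3-4] = -1771.1400 N (compression)
  F[3-5] = -0.0000 N (tension)
  F[4-5] = +0.0000 N (tension)
  Rx@0 = +6832.4800 N
  Ry@0 = +4038.1341 N
  Ry@4 = +1502.8759 N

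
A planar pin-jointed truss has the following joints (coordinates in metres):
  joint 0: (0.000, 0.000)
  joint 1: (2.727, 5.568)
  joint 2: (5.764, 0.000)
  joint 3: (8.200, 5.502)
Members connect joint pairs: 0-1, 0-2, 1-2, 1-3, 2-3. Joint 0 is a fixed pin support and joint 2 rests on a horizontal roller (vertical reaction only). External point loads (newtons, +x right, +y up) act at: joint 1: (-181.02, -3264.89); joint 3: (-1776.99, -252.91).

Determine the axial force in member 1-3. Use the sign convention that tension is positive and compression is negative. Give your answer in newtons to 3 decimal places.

N=4 nodes, M=5 members, R=3 reactions → 2N=8, M+R=8
member 0 (0-1): L=6.1999, (cx,cy)=(0.4398,0.8981)
member 1 (0-2): L=5.7640, (cx,cy)=(1.0000,0.0000)
member 2 (1-2): L=6.3424, (cx,cy)=(0.4788,-0.8779)
member 3 (1-3): L=5.4734, (cx,cy)=(0.9999,-0.0121)
member 4 (2-3): L=6.0172, (cx,cy)=(0.4048,0.9144)
solve A·x = −loads:
  F[0-1] = -3879.8990 N (compression)
  F[0-2] = -251.4614 N (compression)
  F[1-2] = +272.8325 N (tension)
  F[1-3] = -1656.2924 N (compression)
  F[2-3] = -298.4320 N (compression)
  Rx@0 = +1958.0100 N
  Ry@0 = +3484.4380 N
  Ry@2 = +33.3620 N

-1656.292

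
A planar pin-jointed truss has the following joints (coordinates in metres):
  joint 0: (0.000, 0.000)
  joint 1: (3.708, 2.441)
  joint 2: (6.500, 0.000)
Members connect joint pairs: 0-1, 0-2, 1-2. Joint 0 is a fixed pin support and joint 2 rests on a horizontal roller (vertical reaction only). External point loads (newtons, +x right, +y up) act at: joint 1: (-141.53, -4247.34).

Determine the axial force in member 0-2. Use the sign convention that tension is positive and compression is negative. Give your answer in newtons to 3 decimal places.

2710.555

N=3 nodes, M=3 members, R=3 reactions → 2N=6, M+R=6
member 0 (0-1): L=4.4393, (cx,cy)=(0.8353,0.5499)
member 1 (0-2): L=6.5000, (cx,cy)=(1.0000,0.0000)
member 2 (1-2): L=3.7086, (cx,cy)=(0.7528,-0.6582)
solve A·x = −loads:
  F[0-1] = -3414.6110 N (compression)
  F[0-2] = +2710.5552 N (tension)
  F[1-2] = -3600.4213 N (compression)
  Rx@0 = +141.5300 N
  Ry@0 = +1877.5458 N
  Ry@2 = +2369.7942 N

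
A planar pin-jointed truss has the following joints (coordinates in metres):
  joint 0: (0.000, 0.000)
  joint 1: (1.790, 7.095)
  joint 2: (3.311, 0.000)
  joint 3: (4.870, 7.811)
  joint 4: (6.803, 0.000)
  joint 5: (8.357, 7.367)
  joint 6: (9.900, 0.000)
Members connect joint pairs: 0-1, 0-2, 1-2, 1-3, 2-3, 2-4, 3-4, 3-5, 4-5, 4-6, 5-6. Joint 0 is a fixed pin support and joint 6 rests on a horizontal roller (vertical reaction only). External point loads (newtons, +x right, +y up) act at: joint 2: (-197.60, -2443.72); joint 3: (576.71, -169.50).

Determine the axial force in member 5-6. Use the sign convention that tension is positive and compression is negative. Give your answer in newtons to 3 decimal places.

-1385.104

N=7 nodes, M=11 members, R=3 reactions → 2N=14, M+R=14
member 0 (0-1): L=7.3173, (cx,cy)=(0.2446,0.9696)
member 1 (0-2): L=3.3110, (cx,cy)=(1.0000,0.0000)
member 2 (1-2): L=7.2562, (cx,cy)=(0.2096,-0.9778)
member 3 (1-3): L=3.1621, (cx,cy)=(0.9740,0.2264)
member 4 (2-3): L=7.9651, (cx,cy)=(0.1957,0.9807)
member 5 (2-4): L=3.4920, (cx,cy)=(1.0000,0.0000)
member 6 (3-4): L=8.0466, (cx,cy)=(0.2402,-0.9707)
member 7 (3-5): L=3.5152, (cx,cy)=(0.9920,-0.1263)
member 8 (4-5): L=7.5291, (cx,cy)=(0.2064,0.9785)
member 9 (4-6): L=3.0970, (cx,cy)=(1.0000,0.0000)
member 10 (5-6): L=7.5269, (cx,cy)=(0.2050,-0.9788)
solve A·x = −loads:
  F[0-1] = -1296.9367 N (compression)
  F[0-2] = +696.3734 N (tension)
  F[1-2] = +1153.2048 N (tension)
  F[1-3] = -573.8965 N (compression)
  F[2-3] = +1342.0935 N (tension)
  F[2-4] = +873.0133 N (tension)
  F[3-4] = -1323.7820 N (compression)
  F[3-5] = -559.4890 N (compression)
  F[4-5] = +1313.2960 N (tension)
  F[4-6] = +283.9454 N (tension)
  F[5-6] = -1385.1039 N (compression)
  Rx@0 = -379.1100 N
  Ry@0 = +1257.5328 N
  Ry@6 = +1355.6872 N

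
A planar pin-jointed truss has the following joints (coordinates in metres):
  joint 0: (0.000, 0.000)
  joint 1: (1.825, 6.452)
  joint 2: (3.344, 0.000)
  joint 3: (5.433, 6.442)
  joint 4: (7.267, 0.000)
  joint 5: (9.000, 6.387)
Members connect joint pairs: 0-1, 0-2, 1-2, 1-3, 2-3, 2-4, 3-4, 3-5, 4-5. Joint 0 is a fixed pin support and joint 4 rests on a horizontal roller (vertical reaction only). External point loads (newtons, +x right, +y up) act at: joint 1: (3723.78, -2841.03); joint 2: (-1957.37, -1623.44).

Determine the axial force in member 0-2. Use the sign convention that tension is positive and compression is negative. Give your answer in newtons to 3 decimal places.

1680.926

N=6 nodes, M=9 members, R=3 reactions → 2N=12, M+R=12
member 0 (0-1): L=6.7051, (cx,cy)=(0.2722,0.9622)
member 1 (0-2): L=3.3440, (cx,cy)=(1.0000,0.0000)
member 2 (1-2): L=6.6284, (cx,cy)=(0.2292,-0.9734)
member 3 (1-3): L=3.6080, (cx,cy)=(1.0000,-0.0028)
member 4 (2-3): L=6.7722, (cx,cy)=(0.3085,0.9512)
member 5 (2-4): L=3.9230, (cx,cy)=(1.0000,0.0000)
member 6 (3-4): L=6.6980, (cx,cy)=(0.2738,-0.9618)
member 7 (3-5): L=3.5674, (cx,cy)=(0.9999,-0.0154)
member 8 (4-5): L=6.6179, (cx,cy)=(0.2619,0.9651)
solve A·x = −loads:
  F[0-1] = +314.0711 N (tension)
  F[0-2] = +1680.9264 N (tension)
  F[1-2] = -3220.9226 N (compression)
  F[1-3] = -2900.1833 N (compression)
  F[2-3] = +5002.5937 N (tension)
  F[2-4] = +1357.0472 N (tension)
  F[3-4] = -4956.0924 N (compression)
  F[3-5] = -0.0000 N (compression)
  F[4-5] = +0.0000 N (tension)
  Rx@0 = -1766.4100 N
  Ry@0 = -302.2139 N
  Ry@4 = +4766.6839 N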